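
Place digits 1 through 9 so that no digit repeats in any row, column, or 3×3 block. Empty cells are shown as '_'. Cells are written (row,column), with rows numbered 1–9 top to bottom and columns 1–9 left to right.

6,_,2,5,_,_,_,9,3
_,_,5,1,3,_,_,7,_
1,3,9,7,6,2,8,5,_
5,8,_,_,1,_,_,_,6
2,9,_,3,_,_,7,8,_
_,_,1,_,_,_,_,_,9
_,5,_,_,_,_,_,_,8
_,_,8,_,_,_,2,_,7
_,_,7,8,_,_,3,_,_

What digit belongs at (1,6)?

(2,2) = 4 (sole candidate).
(2,7) = 6 (sole candidate).
(2,9) = 2 (sole candidate).
(3,9) = 4 (sole candidate).
(4,7) = 4 (sole candidate).
(6,7) = 5 (sole candidate).
(1,2) = 7 (sole candidate).
(1,7) = 1 (sole candidate).
(2,1) = 8 (sole candidate).
(2,6) = 9 (sole candidate).
(4,3) = 3 (sole candidate).
(4,6) = 7 (sole candidate).
(4,8) = 2 (sole candidate).
(5,9) = 1 (sole candidate).
(6,2) = 6 (sole candidate).
(6,8) = 3 (sole candidate).
(7,7) = 9 (sole candidate).
(8,2) = 1 (sole candidate).
(9,2) = 2 (sole candidate).
(9,9) = 5 (sole candidate).
(4,4) = 9 (sole candidate).
(5,3) = 4 (sole candidate).
(5,5) = 5 (sole candidate).
(5,6) = 6 (sole candidate).
(6,1) = 7 (sole candidate).
(7,3) = 6 (sole candidate).
(7,5) = 7 (hidden single in row 7).
(7,4) = 2 (hidden single in row 7).
(6,4) = 4 (sole candidate).
(6,6) = 8 (sole candidate).
(8,4) = 6 (sole candidate).
(8,8) = 4 (sole candidate).
(1,6) = 4: row 1 has {1,2,3,5,6,7,9}; col 6 has {2,6,7,8,9}; box has {1,2,3,5,6,7,9} → only 4 remains.

4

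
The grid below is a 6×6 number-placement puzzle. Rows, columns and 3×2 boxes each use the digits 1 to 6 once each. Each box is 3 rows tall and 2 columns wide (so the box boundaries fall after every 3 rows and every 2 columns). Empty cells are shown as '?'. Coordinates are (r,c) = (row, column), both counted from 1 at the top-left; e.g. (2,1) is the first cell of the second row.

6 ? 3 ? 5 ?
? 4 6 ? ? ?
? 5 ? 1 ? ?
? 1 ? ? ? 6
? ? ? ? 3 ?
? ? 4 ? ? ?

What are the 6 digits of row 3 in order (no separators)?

352164

(1,2) = 2: row 1 has {3,5,6}; col 2 has {1,4,5}; box has {4,5,6} → only 2 remains.
(1,4) = 4: row 1 has {2,3,5,6}; col 4 has {1}; box has {1,3,6} → only 4 remains.
(1,6) = 1: row 1 has {2,3,4,5,6}; col 6 has {6}; box has {5} → only 1 remains.
(2,5) = 2: row 2 has {4,6}; col 5 has {3,5}; box has {1,5} → only 2 remains.
(2,6) = 3: row 2 has {2,4,6}; col 6 has {1,6}; box has {1,2,5} → only 3 remains.
(3,1) = 3: row 3 has {1,5}; col 1 has {6}; box has {2,4,5,6} → only 3 remains.
(3,3) = 2: row 3 has {1,3,5}; col 3 has {3,4,6}; box has {1,3,4,6} → only 2 remains.
(3,6) = 4: row 3 has {1,2,3,5}; col 6 has {1,3,6}; box has {1,2,3,5} → only 4 remains.
(4,3) = 5: row 4 has {1,6}; col 3 has {2,3,4,6}; box has {4} → only 5 remains.
(4,5) = 4: row 4 has {1,5,6}; col 5 has {2,3,5}; box has {3,6} → only 4 remains.
(5,2) = 6: row 5 has {3}; col 2 has {1,2,4,5}; box has {1} → only 6 remains.
(5,3) = 1: row 5 has {3,6}; col 3 has {2,3,4,5,6}; box has {4,5} → only 1 remains.
(5,4) = 2: row 5 has {1,3,6}; col 4 has {1,4}; box has {1,4,5} → only 2 remains.
(5,6) = 5: row 5 has {1,2,3,6}; col 6 has {1,3,4,6}; box has {3,4,6} → only 5 remains.
(6,2) = 3: row 6 has {4}; col 2 has {1,2,4,5,6}; box has {1,6} → only 3 remains.
(6,4) = 6: row 6 has {3,4}; col 4 has {1,2,4}; box has {1,2,4,5} → only 6 remains.
(6,5) = 1: row 6 has {3,4,6}; col 5 has {2,3,4,5}; box has {3,4,5,6} → only 1 remains.
(6,6) = 2: row 6 has {1,3,4,6}; col 6 has {1,3,4,5,6}; box has {1,3,4,5,6} → only 2 remains.
(2,1) = 1: row 2 has {2,3,4,6}; col 1 has {3,6}; box has {2,3,4,5,6} → only 1 remains.
(2,4) = 5: row 2 has {1,2,3,4,6}; col 4 has {1,2,4,6}; box has {1,2,3,4,6} → only 5 remains.
(3,5) = 6: row 3 has {1,2,3,4,5}; col 5 has {1,2,3,4,5}; box has {1,2,3,4,5} → only 6 remains.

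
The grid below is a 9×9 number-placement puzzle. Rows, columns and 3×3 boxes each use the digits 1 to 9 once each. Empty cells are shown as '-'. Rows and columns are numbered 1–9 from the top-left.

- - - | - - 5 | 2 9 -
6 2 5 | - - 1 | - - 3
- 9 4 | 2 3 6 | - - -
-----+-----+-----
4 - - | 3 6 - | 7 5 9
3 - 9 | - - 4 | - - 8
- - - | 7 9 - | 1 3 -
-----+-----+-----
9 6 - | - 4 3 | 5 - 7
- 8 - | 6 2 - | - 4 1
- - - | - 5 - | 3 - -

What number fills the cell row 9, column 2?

4

row 3, column 7 = 8 (sole candidate).
row 3, column 9 = 5 (sole candidate).
row 4, column 2 = 1 (sole candidate).
row 5, column 5 = 1 (sole candidate).
row 5, column 7 = 6 (sole candidate).
row 5, column 8 = 2 (sole candidate).
row 6, column 2 = 5 (sole candidate).
row 6, column 9 = 4 (sole candidate).
row 7, column 8 = 8 (sole candidate).
row 8, column 7 = 9 (sole candidate).
row 9, column 8 = 6 (sole candidate).
row 9, column 9 = 2 (sole candidate).
row 1, column 9 = 6 (sole candidate).
row 2, column 7 = 4 (sole candidate).
row 2, column 8 = 7 (sole candidate).
row 3, column 8 = 1 (sole candidate).
row 5, column 2 = 7 (sole candidate).
row 5, column 4 = 5 (sole candidate).
row 7, column 4 = 1 (sole candidate).
row 8, column 6 = 7 (sole candidate).
row 9, column 2 = 4: row 9 has {2,3,5,6}; col 2 has {1,2,5,6,7,8,9}; box has {6,8,9} → only 4 remains.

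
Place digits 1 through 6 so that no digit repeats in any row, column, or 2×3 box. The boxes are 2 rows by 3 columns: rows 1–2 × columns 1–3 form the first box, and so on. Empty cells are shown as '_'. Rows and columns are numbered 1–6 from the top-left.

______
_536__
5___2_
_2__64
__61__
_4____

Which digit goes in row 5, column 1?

2

row 3, column 4 = 3: row 3 has {2,5}; col 4 has {1,6}; box has {2,4,6} → only 3 remains.
row 3, column 6 = 1: row 3 has {2,3,5}; col 6 has {4}; box has {2,3,4,6} → only 1 remains.
row 4, column 3 = 1: row 4 has {2,4,6}; col 3 has {3,6}; box has {2,5} → only 1 remains.
row 4, column 4 = 5: row 4 has {1,2,4,6}; col 4 has {1,3,6}; box has {1,2,3,4,6} → only 5 remains.
row 5, column 2 = 3: row 5 has {1,6}; col 2 has {2,4,5}; box has {4,6} → only 3 remains.
row 6, column 4 = 2: row 6 has {4}; col 4 has {1,3,5,6}; box has {1} → only 2 remains.
row 1, column 4 = 4: row 1 has {}; col 4 has {1,2,3,5,6}; box has {6} → only 4 remains.
row 2, column 5 = 1: row 2 has {3,5,6}; col 5 has {2,6}; box has {4,6} → only 1 remains.
row 2, column 6 = 2: row 2 has {1,3,5,6}; col 6 has {1,4}; box has {1,4,6} → only 2 remains.
row 3, column 2 = 6: row 3 has {1,2,3,5}; col 2 has {2,3,4,5}; box has {1,2,5} → only 6 remains.
row 3, column 3 = 4: row 3 has {1,2,3,5,6}; col 3 has {1,3,6}; box has {1,2,5,6} → only 4 remains.
row 4, column 1 = 3: row 4 has {1,2,4,5,6}; col 1 has {5}; box has {1,2,4,5,6} → only 3 remains.
row 5, column 1 = 2: row 5 has {1,3,6}; col 1 has {3,5}; box has {3,4,6} → only 2 remains.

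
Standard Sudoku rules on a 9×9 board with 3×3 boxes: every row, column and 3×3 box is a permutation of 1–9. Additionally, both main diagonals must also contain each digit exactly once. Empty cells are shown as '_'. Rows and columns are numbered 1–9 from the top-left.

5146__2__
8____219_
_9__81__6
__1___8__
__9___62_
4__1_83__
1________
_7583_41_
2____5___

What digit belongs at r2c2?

6

r3c7 = 5 (sole candidate).
r5c5 = 4 (sole candidate).
r3c3 = 2 (hidden single in row 3).
r5c9 = 1 (hidden single in row 5).
r5c2 = 8 (hidden single in row 5).
r5c4 = 5 (hidden single in row 5).
r2c5 = 5 (hidden single in row 2).
r8c9 = 2 (hidden single in row 8).
r9c5 = 1 (hidden single in row 9).
r8c1 = 9 (hidden single in column 1).
r8c6 = 6 (sole candidate).
r4c6 = 3 (sole candidate).
r5c6 = 7 (sole candidate).
r1c6 = 9 (sole candidate).
r1c9 = 8 (sole candidate).
r4c4 = 9 (sole candidate).
r5c1 = 3 (sole candidate).
r7c3 = 6 (sole candidate).
r7c6 = 4 (sole candidate).
r7c7 = 7 (sole candidate).
r9c4 = 7 (sole candidate).
r9c7 = 9 (sole candidate).
r9c9 = 3 (sole candidate).
r1c5 = 7 (sole candidate).
r1c8 = 3 (sole candidate).
r2c2 = 6: row 2 has {1,2,5,8,9}; col 2 has {1,7,8,9}; box has {1,2,4,5,8,9}; main diagonal has {1,2,3,4,5,7,8,9} → only 6 remains.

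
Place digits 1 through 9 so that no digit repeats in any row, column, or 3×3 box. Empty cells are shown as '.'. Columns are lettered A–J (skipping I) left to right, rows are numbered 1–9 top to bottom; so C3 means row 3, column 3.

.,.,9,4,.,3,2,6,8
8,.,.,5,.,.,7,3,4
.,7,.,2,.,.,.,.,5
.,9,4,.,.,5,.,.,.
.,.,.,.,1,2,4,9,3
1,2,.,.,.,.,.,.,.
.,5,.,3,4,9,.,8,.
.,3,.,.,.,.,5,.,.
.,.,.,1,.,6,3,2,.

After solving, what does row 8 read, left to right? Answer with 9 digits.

936827541

A1 = 5 (sole candidate).
B1 = 1 (sole candidate).
E1 = 7 (sole candidate).
B2 = 6 (sole candidate).
C2 = 2 (sole candidate).
E2 = 9 (sole candidate).
F2 = 1 (sole candidate).
C3 = 3 (sole candidate).
F3 = 8 (sole candidate).
H3 = 1 (sole candidate).
H4 = 7 (sole candidate).
B5 = 8 (sole candidate).
H6 = 5 (sole candidate).
J6 = 6 (sole candidate).
F8 = 7: row 8 has {3,5}; col 6 has {1,2,3,5,6,8,9}; box has {1,3,4,6,9} → only 7 remains.
H8 = 4: row 8 has {3,5,7}; col 8 has {1,2,3,5,6,7,8,9}; box has {2,3,5,8} → only 4 remains.
B9 = 4 (sole candidate).
A3 = 4 (sole candidate).
E3 = 6 (sole candidate).
G3 = 9 (sole candidate).
C6 = 7 (sole candidate).
F6 = 4 (sole candidate).
G6 = 8 (sole candidate).
D8 = 8: row 8 has {3,4,5,7}; col 4 has {1,2,3,4,5}; box has {1,3,4,6,7,9} → only 8 remains.
E8 = 2: row 8 has {3,4,5,7,8}; col 5 has {1,4,6,7,9}; box has {1,3,4,6,7,8,9} → only 2 remains.
C9 = 8 (sole candidate).
E9 = 5 (sole candidate).
D4 = 6 (sole candidate).
G4 = 1 (sole candidate).
J4 = 2 (sole candidate).
A5 = 6 (sole candidate).
C5 = 5 (sole candidate).
D5 = 7 (sole candidate).
D6 = 9 (sole candidate).
E6 = 3 (sole candidate).
G7 = 6 (sole candidate).
A8 = 9: row 8 has {2,3,4,5,7,8}; col 1 has {1,4,5,6,8}; box has {3,4,5,8} → only 9 remains.
J8 = 1: row 8 has {2,3,4,5,7,8,9}; col 9 has {2,3,4,5,6,8}; box has {2,3,4,5,6,8} → only 1 remains.
A9 = 7 (sole candidate).
J9 = 9 (sole candidate).
A4 = 3 (sole candidate).
E4 = 8 (sole candidate).
A7 = 2 (sole candidate).
C7 = 1 (sole candidate).
J7 = 7 (sole candidate).
C8 = 6: row 8 has {1,2,3,4,5,7,8,9}; col 3 has {1,2,3,4,5,7,8,9}; box has {1,2,3,4,5,7,8,9} → only 6 remains.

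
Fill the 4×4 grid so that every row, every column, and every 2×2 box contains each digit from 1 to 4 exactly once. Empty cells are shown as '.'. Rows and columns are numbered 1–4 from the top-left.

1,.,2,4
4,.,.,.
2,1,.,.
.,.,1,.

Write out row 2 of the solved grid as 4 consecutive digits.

4231

R1C2 = 3 (sole candidate).
R2C2 = 2: row 2 has {4}; col 2 has {1,3}; box has {1,3,4} → only 2 remains.
R2C3 = 3: row 2 has {2,4}; col 3 has {1,2}; box has {2,4} → only 3 remains.
R2C4 = 1: row 2 has {2,3,4}; col 4 has {4}; box has {2,3,4} → only 1 remains.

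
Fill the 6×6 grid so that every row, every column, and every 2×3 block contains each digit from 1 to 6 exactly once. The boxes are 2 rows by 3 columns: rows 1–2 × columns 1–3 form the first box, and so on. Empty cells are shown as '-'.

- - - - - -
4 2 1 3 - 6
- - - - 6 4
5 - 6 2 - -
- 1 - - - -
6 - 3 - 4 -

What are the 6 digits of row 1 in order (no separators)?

R1C1 = 3: row 1 has {}; col 1 has {4,5,6}; box has {1,2,4} → only 3 remains.
R1C3 = 5: row 1 has {3}; col 3 has {1,3,6}; box has {1,2,3,4} → only 5 remains.
R2C5 = 5: row 2 has {1,2,3,4,6}; col 5 has {4,6}; box has {3,6} → only 5 remains.
R3C2 = 3: row 3 has {4,6}; col 2 has {1,2}; box has {5,6} → only 3 remains.
R3C3 = 2: row 3 has {3,4,6}; col 3 has {1,3,5,6}; box has {3,5,6} → only 2 remains.
R4C2 = 4: row 4 has {2,5,6}; col 2 has {1,2,3}; box has {2,3,5,6} → only 4 remains.
R5C1 = 2: row 5 has {1}; col 1 has {3,4,5,6}; box has {1,3,6} → only 2 remains.
R5C3 = 4: row 5 has {1,2}; col 3 has {1,2,3,5,6}; box has {1,2,3,6} → only 4 remains.
R5C5 = 3: row 5 has {1,2,4}; col 5 has {4,5,6}; box has {4} → only 3 remains.
R5C6 = 5: row 5 has {1,2,3,4}; col 6 has {4,6}; box has {3,4} → only 5 remains.
R6C2 = 5: row 6 has {3,4,6}; col 2 has {1,2,3,4}; box has {1,2,3,4,6} → only 5 remains.
R6C4 = 1: row 6 has {3,4,5,6}; col 4 has {2,3}; box has {3,4,5} → only 1 remains.
R6C6 = 2: row 6 has {1,3,4,5,6}; col 6 has {4,5,6}; box has {1,3,4,5} → only 2 remains.
R1C2 = 6: row 1 has {3,5}; col 2 has {1,2,3,4,5}; box has {1,2,3,4,5} → only 6 remains.
R1C4 = 4: row 1 has {3,5,6}; col 4 has {1,2,3}; box has {3,5,6} → only 4 remains.
R1C6 = 1: row 1 has {3,4,5,6}; col 6 has {2,4,5,6}; box has {3,4,5,6} → only 1 remains.
R3C1 = 1: row 3 has {2,3,4,6}; col 1 has {2,3,4,5,6}; box has {2,3,4,5,6} → only 1 remains.
R3C4 = 5: row 3 has {1,2,3,4,6}; col 4 has {1,2,3,4}; box has {2,4,6} → only 5 remains.
R4C5 = 1: row 4 has {2,4,5,6}; col 5 has {3,4,5,6}; box has {2,4,5,6} → only 1 remains.
R4C6 = 3: row 4 has {1,2,4,5,6}; col 6 has {1,2,4,5,6}; box has {1,2,4,5,6} → only 3 remains.
R5C4 = 6: row 5 has {1,2,3,4,5}; col 4 has {1,2,3,4,5}; box has {1,2,3,4,5} → only 6 remains.
R1C5 = 2: row 1 has {1,3,4,5,6}; col 5 has {1,3,4,5,6}; box has {1,3,4,5,6} → only 2 remains.

365421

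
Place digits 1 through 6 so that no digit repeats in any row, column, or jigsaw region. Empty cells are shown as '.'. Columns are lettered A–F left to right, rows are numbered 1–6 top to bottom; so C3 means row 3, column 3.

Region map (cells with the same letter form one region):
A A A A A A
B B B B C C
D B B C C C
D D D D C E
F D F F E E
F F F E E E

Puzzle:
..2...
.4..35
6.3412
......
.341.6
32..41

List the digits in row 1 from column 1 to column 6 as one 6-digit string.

162354

B3 = 5 (sole candidate).
B4 = 1 (sole candidate).
C4 = 5 (sole candidate).
D4 = 2 (sole candidate).
E4 = 6 (sole candidate).
F4 = 3 (sole candidate).
A5 = 5 (sole candidate).
E5 = 2 (sole candidate).
C6 = 6 (sole candidate).
D6 = 5 (sole candidate).
B1 = 6: row 1 has {2}; col 2 has {1,2,3,4,5}; region has {2} → only 6 remains.
D1 = 3: row 1 has {2,6}; col 4 has {1,2,4,5}; region has {2,6} → only 3 remains.
E1 = 5: row 1 has {2,3,6}; col 5 has {1,2,3,4,6}; region has {2,3,6} → only 5 remains.
F1 = 4: row 1 has {2,3,5,6}; col 6 has {1,2,3,5,6}; region has {2,3,5,6} → only 4 remains.
C2 = 1 (sole candidate).
D2 = 6 (sole candidate).
A4 = 4 (sole candidate).
A1 = 1: row 1 has {2,3,4,5,6}; col 1 has {3,4,5,6}; region has {2,3,4,5,6} → only 1 remains.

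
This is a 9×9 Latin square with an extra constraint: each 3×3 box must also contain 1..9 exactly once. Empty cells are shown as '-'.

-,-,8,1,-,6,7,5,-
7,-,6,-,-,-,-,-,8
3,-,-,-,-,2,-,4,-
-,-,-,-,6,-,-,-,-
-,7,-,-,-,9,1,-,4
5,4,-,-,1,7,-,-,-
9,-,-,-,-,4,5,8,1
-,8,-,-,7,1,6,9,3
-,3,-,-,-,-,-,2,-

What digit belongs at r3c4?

r3c7 = 9: row 3 has {2,3,4}; col 7 has {1,5,6,7}; box has {4,5,7,8} → only 9 remains.
r3c9 = 6: row 3 has {2,3,4,9}; col 9 has {1,3,4,8}; box has {4,5,7,8,9} → only 6 remains.
r9c7 = 4: row 9 has {2,3}; col 7 has {1,5,6,7,9}; box has {1,2,3,5,6,8,9} → only 4 remains.
r9c9 = 7: row 9 has {2,3,4}; col 9 has {1,3,4,6,8}; box has {1,2,3,4,5,6,8,9} → only 7 remains.
r1c9 = 2: row 1 has {1,5,6,7,8}; col 9 has {1,3,4,6,7,8}; box has {4,5,6,7,8,9} → only 2 remains.
r2c7 = 3: row 2 has {6,7,8}; col 7 has {1,4,5,6,7,9}; box has {2,4,5,6,7,8,9} → only 3 remains.
r2c8 = 1: row 2 has {3,6,7,8}; col 8 has {2,4,5,8,9}; box has {2,3,4,5,6,7,8,9} → only 1 remains.
r6c9 = 9: row 6 has {1,4,5,7}; col 9 has {1,2,3,4,6,7,8}; box has {1,4} → only 9 remains.
r1c1 = 4: row 1 has {1,2,5,6,7,8}; col 1 has {3,5,7,9}; box has {3,6,7,8} → only 4 remains.
r1c2 = 9: row 1 has {1,2,4,5,6,7,8}; col 2 has {3,4,7,8}; box has {3,4,6,7,8} → only 9 remains.
r1c5 = 3: row 1 has {1,2,4,5,6,7,8,9}; col 5 has {1,6,7}; box has {1,2,6} → only 3 remains.
r2c6 = 5: row 2 has {1,3,6,7,8}; col 6 has {1,2,4,6,7,9}; box has {1,2,3,6} → only 5 remains.
r3c5 = 8: row 3 has {2,3,4,6,9}; col 5 has {1,3,6,7}; box has {1,2,3,5,6} → only 8 remains.
r4c9 = 5: row 4 has {6}; col 9 has {1,2,3,4,6,7,8,9}; box has {1,4,9} → only 5 remains.
r7c5 = 2: row 7 has {1,4,5,8,9}; col 5 has {1,3,6,7,8}; box has {1,4,7} → only 2 remains.
r8c1 = 2: row 8 has {1,3,6,7,8,9}; col 1 has {3,4,5,7,9}; box has {3,8,9} → only 2 remains.
r8c4 = 5: row 8 has {1,2,3,6,7,8,9}; col 4 has {1}; box has {1,2,4,7} → only 5 remains.
r9c5 = 9: row 9 has {2,3,4,7}; col 5 has {1,2,3,6,7,8}; box has {1,2,4,5,7} → only 9 remains.
r9c6 = 8: row 9 has {2,3,4,7,9}; col 6 has {1,2,4,5,6,7,9}; box has {1,2,4,5,7,9} → only 8 remains.
r2c2 = 2: row 2 has {1,3,5,6,7,8}; col 2 has {3,4,7,8,9}; box has {3,4,6,7,8,9} → only 2 remains.
r2c5 = 4: row 2 has {1,2,3,5,6,7,8}; col 5 has {1,2,3,6,7,8,9}; box has {1,2,3,5,6,8} → only 4 remains.
r3c4 = 7: row 3 has {2,3,4,6,8,9}; col 4 has {1,5}; box has {1,2,3,4,5,6,8} → only 7 remains.

7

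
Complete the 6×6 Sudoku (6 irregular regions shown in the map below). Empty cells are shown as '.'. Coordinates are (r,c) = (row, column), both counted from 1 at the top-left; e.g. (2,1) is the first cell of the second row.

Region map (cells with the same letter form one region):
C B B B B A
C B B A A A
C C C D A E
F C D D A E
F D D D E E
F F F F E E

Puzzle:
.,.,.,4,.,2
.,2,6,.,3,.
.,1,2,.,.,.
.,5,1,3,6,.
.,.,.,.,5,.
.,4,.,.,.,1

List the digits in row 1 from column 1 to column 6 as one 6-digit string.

(1,2) = 3: row 1 has {2,4}; col 2 has {1,2,4,5}; region has {2,4,6} → only 3 remains.
(1,3) = 5: row 1 has {2,3,4}; col 3 has {1,2,6}; region has {2,3,4,6} → only 5 remains.
(1,5) = 1: row 1 has {2,3,4,5}; col 5 has {3,5,6}; region has {2,3,4,5,6} → only 1 remains.
(2,1) = 4: row 2 has {2,3,6}; col 1 has {}; region has {1,2,5} → only 4 remains.
(2,6) = 5: row 2 has {2,3,4,6}; col 6 has {1,2}; region has {2,3,6} → only 5 remains.
(3,5) = 4: row 3 has {1,2}; col 5 has {1,3,5,6}; region has {2,3,5,6} → only 4 remains.
(4,1) = 2: row 4 has {1,3,5,6}; col 1 has {4}; region has {4} → only 2 remains.
(4,6) = 4: row 4 has {1,2,3,5,6}; col 6 has {1,2,5}; region has {1,5} → only 4 remains.
(5,2) = 6: row 5 has {5}; col 2 has {1,2,3,4,5}; region has {1,3} → only 6 remains.
(5,3) = 4: row 5 has {5,6}; col 3 has {1,2,5,6}; region has {1,3,6} → only 4 remains.
(5,4) = 2: row 5 has {4,5,6}; col 4 has {3,4}; region has {1,3,4,6} → only 2 remains.
(5,6) = 3: row 5 has {2,4,5,6}; col 6 has {1,2,4,5}; region has {1,4,5} → only 3 remains.
(6,3) = 3: row 6 has {1,4}; col 3 has {1,2,4,5,6}; region has {2,4} → only 3 remains.
(6,5) = 2: row 6 has {1,3,4}; col 5 has {1,3,4,5,6}; region has {1,3,4,5} → only 2 remains.
(1,1) = 6: row 1 has {1,2,3,4,5}; col 1 has {2,4}; region has {1,2,4,5} → only 6 remains.

635412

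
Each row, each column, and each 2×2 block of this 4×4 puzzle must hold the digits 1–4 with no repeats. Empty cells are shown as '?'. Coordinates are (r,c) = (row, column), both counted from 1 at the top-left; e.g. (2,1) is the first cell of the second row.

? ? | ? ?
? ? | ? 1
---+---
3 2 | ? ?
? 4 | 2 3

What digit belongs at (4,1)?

1

(2,2) = 3 (sole candidate).
(2,3) = 4 (sole candidate).
(3,3) = 1 (sole candidate).
(3,4) = 4 (sole candidate).
(4,1) = 1: row 4 has {2,3,4}; col 1 has {3}; box has {2,3,4} → only 1 remains.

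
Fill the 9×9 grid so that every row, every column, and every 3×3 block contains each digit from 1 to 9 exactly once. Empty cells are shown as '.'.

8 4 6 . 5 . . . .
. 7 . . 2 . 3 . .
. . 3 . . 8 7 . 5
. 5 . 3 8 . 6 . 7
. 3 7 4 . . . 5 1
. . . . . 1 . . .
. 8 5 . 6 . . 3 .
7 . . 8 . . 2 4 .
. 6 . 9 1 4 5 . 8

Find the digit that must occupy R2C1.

R5C5 = 9 (sole candidate).
R5C7 = 8 (sole candidate).
R6C5 = 7 (sole candidate).
R7C9 = 9 (sole candidate).
R8C5 = 3 (sole candidate).
R8C6 = 5 (sole candidate).
R8C9 = 6 (sole candidate).
R9C3 = 2 (sole candidate).
R9C8 = 7 (sole candidate).
R1C9 = 2 (sole candidate).
R2C9 = 4 (sole candidate).
R3C5 = 4 (sole candidate).
R4C6 = 2 (sole candidate).
R4C8 = 9 (sole candidate).
R5C6 = 6 (sole candidate).
R6C4 = 5 (sole candidate).
R6C7 = 4 (sole candidate).
R6C8 = 2 (sole candidate).
R6C9 = 3 (sole candidate).
R7C6 = 7 (sole candidate).
R7C7 = 1 (sole candidate).
R9C1 = 3 (sole candidate).
R1C7 = 9 (sole candidate).
R1C8 = 1 (sole candidate).
R2C6 = 9 (sole candidate).
R3C8 = 6 (sole candidate).
R5C1 = 2 (sole candidate).
R6C2 = 9 (sole candidate).
R6C3 = 8 (sole candidate).
R7C1 = 4 (sole candidate).
R7C4 = 2 (sole candidate).
R8C2 = 1 (sole candidate).
R8C3 = 9 (sole candidate).
R1C4 = 7 (sole candidate).
R1C6 = 3 (sole candidate).
R2C3 = 1 (sole candidate).
R2C4 = 6 (sole candidate).
R2C8 = 8 (sole candidate).
R3C1 = 9 (sole candidate).
R3C2 = 2 (sole candidate).
R3C4 = 1 (sole candidate).
R4C1 = 1 (sole candidate).
R4C3 = 4 (sole candidate).
R6C1 = 6 (sole candidate).
R2C1 = 5: row 2 has {1,2,3,4,6,7,8,9}; col 1 has {1,2,3,4,6,7,8,9}; box has {1,2,3,4,6,7,8,9} → only 5 remains.

5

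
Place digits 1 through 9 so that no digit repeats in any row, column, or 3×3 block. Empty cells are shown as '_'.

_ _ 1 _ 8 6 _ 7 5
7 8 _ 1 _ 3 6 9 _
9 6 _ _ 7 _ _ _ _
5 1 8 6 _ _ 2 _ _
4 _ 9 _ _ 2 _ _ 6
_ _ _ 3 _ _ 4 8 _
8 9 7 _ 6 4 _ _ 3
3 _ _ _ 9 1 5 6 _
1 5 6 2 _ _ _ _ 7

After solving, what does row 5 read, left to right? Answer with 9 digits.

r1c1 = 2: row 1 has {1,5,6,7,8}; col 1 has {1,3,4,5,7,8,9}; box has {1,6,7,8,9} → only 2 remains.
r1c7 = 3: row 1 has {1,2,5,6,7,8}; col 7 has {2,4,5,6}; box has {5,6,7,9} → only 3 remains.
r3c6 = 5: row 3 has {6,7,9}; col 6 has {1,2,3,4,6}; box has {1,3,6,7,8} → only 5 remains.
r4c5 = 4: row 4 has {1,2,5,6,8}; col 5 has {6,7,8,9}; box has {2,3,6} → only 4 remains.
r4c8 = 3: row 4 has {1,2,4,5,6,8}; col 8 has {6,7,8,9}; box has {2,4,6,8} → only 3 remains.
r4c9 = 9: row 4 has {1,2,3,4,5,6,8}; col 9 has {3,5,6,7}; box has {2,3,4,6,8} → only 9 remains.
r6c1 = 6: row 6 has {3,4,8}; col 1 has {1,2,3,4,5,7,8,9}; box has {1,4,5,8,9} → only 6 remains.
r6c3 = 2: row 6 has {3,4,6,8}; col 3 has {1,6,7,8,9}; box has {1,4,5,6,8,9} → only 2 remains.
r6c9 = 1: row 6 has {2,3,4,6,8}; col 9 has {3,5,6,7,9}; box has {2,3,4,6,8,9} → only 1 remains.
r7c4 = 5: row 7 has {3,4,6,7,8,9}; col 4 has {1,2,3,6}; box has {1,2,4,6,9} → only 5 remains.
r7c7 = 1: row 7 has {3,4,5,6,7,8,9}; col 7 has {2,3,4,5,6}; box has {3,5,6,7} → only 1 remains.
r7c8 = 2: row 7 has {1,3,4,5,6,7,8,9}; col 8 has {3,6,7,8,9}; box has {1,3,5,6,7} → only 2 remains.
r8c3 = 4: row 8 has {1,3,5,6,9}; col 3 has {1,2,6,7,8,9}; box has {1,3,5,6,7,8,9} → only 4 remains.
r8c9 = 8: row 8 has {1,3,4,5,6,9}; col 9 has {1,3,5,6,7,9}; box has {1,2,3,5,6,7} → only 8 remains.
r9c5 = 3: row 9 has {1,2,5,6,7}; col 5 has {4,6,7,8,9}; box has {1,2,4,5,6,9} → only 3 remains.
r9c6 = 8: row 9 has {1,2,3,5,6,7}; col 6 has {1,2,3,4,5,6}; box has {1,2,3,4,5,6,9} → only 8 remains.
r9c7 = 9: row 9 has {1,2,3,5,6,7,8}; col 7 has {1,2,3,4,5,6}; box has {1,2,3,5,6,7,8} → only 9 remains.
r9c8 = 4: row 9 has {1,2,3,5,6,7,8,9}; col 8 has {2,3,6,7,8,9}; box has {1,2,3,5,6,7,8,9} → only 4 remains.
r1c2 = 4: row 1 has {1,2,3,5,6,7,8}; col 2 has {1,5,6,8,9}; box has {1,2,6,7,8,9} → only 4 remains.
r1c4 = 9: row 1 has {1,2,3,4,5,6,7,8}; col 4 has {1,2,3,5,6}; box has {1,3,5,6,7,8} → only 9 remains.
r2c3 = 5: row 2 has {1,3,6,7,8,9}; col 3 has {1,2,4,6,7,8,9}; box has {1,2,4,6,7,8,9} → only 5 remains.
r2c5 = 2: row 2 has {1,3,5,6,7,8,9}; col 5 has {3,4,6,7,8,9}; box has {1,3,5,6,7,8,9} → only 2 remains.
r2c9 = 4: row 2 has {1,2,3,5,6,7,8,9}; col 9 has {1,3,5,6,7,8,9}; box has {3,5,6,7,9} → only 4 remains.
r3c3 = 3: row 3 has {5,6,7,9}; col 3 has {1,2,4,5,6,7,8,9}; box has {1,2,4,5,6,7,8,9} → only 3 remains.
r3c4 = 4: row 3 has {3,5,6,7,9}; col 4 has {1,2,3,5,6,9}; box has {1,2,3,5,6,7,8,9} → only 4 remains.
r3c7 = 8: row 3 has {3,4,5,6,7,9}; col 7 has {1,2,3,4,5,6,9}; box has {3,4,5,6,7,9} → only 8 remains.
r3c8 = 1: row 3 has {3,4,5,6,7,8,9}; col 8 has {2,3,4,6,7,8,9}; box has {3,4,5,6,7,8,9} → only 1 remains.
r3c9 = 2: row 3 has {1,3,4,5,6,7,8,9}; col 9 has {1,3,4,5,6,7,8,9}; box has {1,3,4,5,6,7,8,9} → only 2 remains.
r4c6 = 7: row 4 has {1,2,3,4,5,6,8,9}; col 6 has {1,2,3,4,5,6,8}; box has {2,3,4,6} → only 7 remains.
r5c4 = 8: row 5 has {2,4,6,9}; col 4 has {1,2,3,4,5,6,9}; box has {2,3,4,6,7} → only 8 remains.
r5c7 = 7: row 5 has {2,4,6,8,9}; col 7 has {1,2,3,4,5,6,8,9}; box has {1,2,3,4,6,8,9} → only 7 remains.
r5c8 = 5: row 5 has {2,4,6,7,8,9}; col 8 has {1,2,3,4,6,7,8,9}; box has {1,2,3,4,6,7,8,9} → only 5 remains.
r6c2 = 7: row 6 has {1,2,3,4,6,8}; col 2 has {1,4,5,6,8,9}; box has {1,2,4,5,6,8,9} → only 7 remains.
r6c5 = 5: row 6 has {1,2,3,4,6,7,8}; col 5 has {2,3,4,6,7,8,9}; box has {2,3,4,6,7,8} → only 5 remains.
r6c6 = 9: row 6 has {1,2,3,4,5,6,7,8}; col 6 has {1,2,3,4,5,6,7,8}; box has {2,3,4,5,6,7,8} → only 9 remains.
r8c2 = 2: row 8 has {1,3,4,5,6,8,9}; col 2 has {1,4,5,6,7,8,9}; box has {1,3,4,5,6,7,8,9} → only 2 remains.
r8c4 = 7: row 8 has {1,2,3,4,5,6,8,9}; col 4 has {1,2,3,4,5,6,8,9}; box has {1,2,3,4,5,6,8,9} → only 7 remains.
r5c2 = 3: row 5 has {2,4,5,6,7,8,9}; col 2 has {1,2,4,5,6,7,8,9}; box has {1,2,4,5,6,7,8,9} → only 3 remains.
r5c5 = 1: row 5 has {2,3,4,5,6,7,8,9}; col 5 has {2,3,4,5,6,7,8,9}; box has {2,3,4,5,6,7,8,9} → only 1 remains.

439812756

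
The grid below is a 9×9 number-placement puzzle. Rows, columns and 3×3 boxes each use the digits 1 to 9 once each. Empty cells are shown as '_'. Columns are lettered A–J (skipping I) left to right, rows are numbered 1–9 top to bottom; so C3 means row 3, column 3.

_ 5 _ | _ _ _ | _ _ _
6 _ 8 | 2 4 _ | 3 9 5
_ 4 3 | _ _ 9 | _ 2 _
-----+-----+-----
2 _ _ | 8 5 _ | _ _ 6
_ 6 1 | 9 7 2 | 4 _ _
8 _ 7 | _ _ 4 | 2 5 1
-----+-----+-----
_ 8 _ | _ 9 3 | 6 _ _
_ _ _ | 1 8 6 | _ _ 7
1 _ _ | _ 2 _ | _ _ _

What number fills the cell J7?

A3 = 7: row 3 has {2,3,4,9}; col 1 has {1,2,6,8}; box has {3,4,5,6,8} → only 7 remains.
J3 = 8: row 3 has {2,3,4,7,9}; col 9 has {1,5,6,7}; box has {2,3,5,9} → only 8 remains.
F4 = 1: row 4 has {2,5,6,8}; col 6 has {2,3,4,6,9}; box has {2,4,5,7,8,9} → only 1 remains.
J5 = 3: row 5 has {1,2,4,6,7,9}; col 9 has {1,5,6,7,8}; box has {1,2,4,5,6} → only 3 remains.
A1 = 9: row 1 has {5}; col 1 has {1,2,6,7,8}; box has {3,4,5,6,7,8} → only 9 remains.
C1 = 2: row 1 has {5,9}; col 3 has {1,3,7,8}; box has {3,4,5,6,7,8,9} → only 2 remains.
J1 = 4: row 1 has {2,5,9}; col 9 has {1,3,5,6,7,8}; box has {2,3,5,8,9} → only 4 remains.
B2 = 1: row 2 has {2,3,4,5,6,8,9}; col 2 has {4,5,6,8}; box has {2,3,4,5,6,7,8,9} → only 1 remains.
F2 = 7: row 2 has {1,2,3,4,5,6,8,9}; col 6 has {1,2,3,4,6,9}; box has {2,4,9} → only 7 remains.
G3 = 1: row 3 has {2,3,4,7,8,9}; col 7 has {2,3,4,6}; box has {2,3,4,5,8,9} → only 1 remains.
H4 = 7: row 4 has {1,2,5,6,8}; col 8 has {2,5,9}; box has {1,2,3,4,5,6} → only 7 remains.
A5 = 5: row 5 has {1,2,3,4,6,7,9}; col 1 has {1,2,6,7,8,9}; box has {1,2,6,7,8} → only 5 remains.
H5 = 8: row 5 has {1,2,3,4,5,6,7,9}; col 8 has {2,5,7,9}; box has {1,2,3,4,5,6,7} → only 8 remains.
A7 = 4: row 7 has {3,6,8,9}; col 1 has {1,2,5,6,7,8,9}; box has {1,8} → only 4 remains.
C7 = 5: row 7 has {3,4,6,8,9}; col 3 has {1,2,3,7,8}; box has {1,4,8} → only 5 remains.
D7 = 7: row 7 has {3,4,5,6,8,9}; col 4 has {1,2,8,9}; box has {1,2,3,6,8,9} → only 7 remains.
H7 = 1: row 7 has {3,4,5,6,7,8,9}; col 8 has {2,5,7,8,9}; box has {6,7} → only 1 remains.
J7 = 2: row 7 has {1,3,4,5,6,7,8,9}; col 9 has {1,3,4,5,6,7,8}; box has {1,6,7} → only 2 remains.

2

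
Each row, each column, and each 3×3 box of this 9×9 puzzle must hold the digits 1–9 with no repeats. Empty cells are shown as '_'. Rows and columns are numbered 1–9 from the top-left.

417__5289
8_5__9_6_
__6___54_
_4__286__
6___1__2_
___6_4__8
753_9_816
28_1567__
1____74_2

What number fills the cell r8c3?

r1c4 = 3 (sole candidate).
r1c5 = 6 (sole candidate).
r5c6 = 3 (sole candidate).
r5c7 = 9 (sole candidate).
r6c5 = 7 (sole candidate).
r7c6 = 2 (sole candidate).
r8c9 = 3 (sole candidate).
r9c3 = 9 (sole candidate).
r9c4 = 8 (sole candidate).
r9c5 = 3 (sole candidate).
r9c8 = 5 (sole candidate).
r2c5 = 4 (sole candidate).
r3c5 = 8 (sole candidate).
r3c6 = 1 (sole candidate).
r3c9 = 7 (sole candidate).
r4c3 = 1 (sole candidate).
r4c9 = 5 (sole candidate).
r5c2 = 7 (sole candidate).
r5c3 = 8 (sole candidate).
r5c4 = 5 (sole candidate).
r5c9 = 4 (sole candidate).
r6c3 = 2 (sole candidate).
r6c8 = 3 (sole candidate).
r7c4 = 4 (sole candidate).
r8c3 = 4: row 8 has {1,2,3,5,6,7,8}; col 3 has {1,2,3,5,6,7,8,9}; box has {1,2,3,5,7,8,9} → only 4 remains.

4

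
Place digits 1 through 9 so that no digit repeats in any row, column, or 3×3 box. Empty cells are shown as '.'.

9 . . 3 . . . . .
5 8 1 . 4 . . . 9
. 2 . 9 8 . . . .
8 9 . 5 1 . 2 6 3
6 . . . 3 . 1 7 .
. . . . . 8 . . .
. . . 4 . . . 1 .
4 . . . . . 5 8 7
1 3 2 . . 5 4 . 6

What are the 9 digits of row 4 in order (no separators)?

897514263

R5C4 = 2: row 5 has {1,3,6,7}; col 4 has {3,4,5,9}; box has {1,3,5,8} → only 2 remains.
R6C7 = 9: row 6 has {8}; col 7 has {1,2,4,5}; box has {1,2,3,6,7} → only 9 remains.
R7C1 = 7: row 7 has {1,4}; col 1 has {1,4,5,6,8,9}; box has {1,2,3,4} → only 7 remains.
R7C7 = 3: row 7 has {1,4,7}; col 7 has {1,2,4,5,9}; box has {1,4,5,6,7,8} → only 3 remains.
R7C9 = 2: row 7 has {1,3,4,7}; col 9 has {3,6,7,9}; box has {1,3,4,5,6,7,8} → only 2 remains.
R8C2 = 6: row 8 has {4,5,7,8}; col 2 has {2,3,8,9}; box has {1,2,3,4,7} → only 6 remains.
R8C3 = 9: row 8 has {4,5,6,7,8}; col 3 has {1,2}; box has {1,2,3,4,6,7} → only 9 remains.
R8C4 = 1: row 8 has {4,5,6,7,8,9}; col 4 has {2,3,4,5,9}; box has {4,5} → only 1 remains.
R8C5 = 2: row 8 has {1,4,5,6,7,8,9}; col 5 has {1,3,4,8}; box has {1,4,5} → only 2 remains.
R8C6 = 3: row 8 has {1,2,4,5,6,7,8,9}; col 6 has {5,8}; box has {1,2,4,5} → only 3 remains.
R9C8 = 9: row 9 has {1,2,3,4,5,6}; col 8 has {1,6,7,8}; box has {1,2,3,4,5,6,7,8} → only 9 remains.
R3C1 = 3: row 3 has {2,8,9}; col 1 has {1,4,5,6,7,8,9}; box has {1,2,5,8,9} → only 3 remains.
R6C1 = 2: row 6 has {8,9}; col 1 has {1,3,4,5,6,7,8,9}; box has {6,8,9} → only 2 remains.
R7C2 = 5: row 7 has {1,2,3,4,7}; col 2 has {2,3,6,8,9}; box has {1,2,3,4,6,7,9} → only 5 remains.
R7C3 = 8: row 7 has {1,2,3,4,5,7}; col 3 has {1,2,9}; box has {1,2,3,4,5,6,7,9} → only 8 remains.
R9C5 = 7: row 9 has {1,2,3,4,5,6,9}; col 5 has {1,2,3,4,8}; box has {1,2,3,4,5} → only 7 remains.
R5C2 = 4: row 5 has {1,2,3,6,7}; col 2 has {2,3,5,6,8,9}; box has {2,6,8,9} → only 4 remains.
R5C3 = 5: row 5 has {1,2,3,4,6,7}; col 3 has {1,2,8,9}; box has {2,4,6,8,9} → only 5 remains.
R5C6 = 9: row 5 has {1,2,3,4,5,6,7}; col 6 has {3,5,8}; box has {1,2,3,5,8} → only 9 remains.
R5C9 = 8: row 5 has {1,2,3,4,5,6,7,9}; col 9 has {2,3,6,7,9}; box has {1,2,3,6,7,9} → only 8 remains.
R6C5 = 6: row 6 has {2,8,9}; col 5 has {1,2,3,4,7,8}; box has {1,2,3,5,8,9} → only 6 remains.
R7C5 = 9: row 7 has {1,2,3,4,5,7,8}; col 5 has {1,2,3,4,6,7,8}; box has {1,2,3,4,5,7} → only 9 remains.
R7C6 = 6: row 7 has {1,2,3,4,5,7,8,9}; col 6 has {3,5,8,9}; box has {1,2,3,4,5,7,9} → only 6 remains.
R9C4 = 8: row 9 has {1,2,3,4,5,6,7,9}; col 4 has {1,2,3,4,5,9}; box has {1,2,3,4,5,6,7,9} → only 8 remains.
R1C2 = 7: row 1 has {3,9}; col 2 has {2,3,4,5,6,8,9}; box has {1,2,3,5,8,9} → only 7 remains.
R1C5 = 5: row 1 has {3,7,9}; col 5 has {1,2,3,4,6,7,8,9}; box has {3,4,8,9} → only 5 remains.
R4C3 = 7: row 4 has {1,2,3,5,6,8,9}; col 3 has {1,2,5,8,9}; box has {2,4,5,6,8,9} → only 7 remains.
R4C6 = 4: row 4 has {1,2,3,5,6,7,8,9}; col 6 has {3,5,6,8,9}; box has {1,2,3,5,6,8,9} → only 4 remains.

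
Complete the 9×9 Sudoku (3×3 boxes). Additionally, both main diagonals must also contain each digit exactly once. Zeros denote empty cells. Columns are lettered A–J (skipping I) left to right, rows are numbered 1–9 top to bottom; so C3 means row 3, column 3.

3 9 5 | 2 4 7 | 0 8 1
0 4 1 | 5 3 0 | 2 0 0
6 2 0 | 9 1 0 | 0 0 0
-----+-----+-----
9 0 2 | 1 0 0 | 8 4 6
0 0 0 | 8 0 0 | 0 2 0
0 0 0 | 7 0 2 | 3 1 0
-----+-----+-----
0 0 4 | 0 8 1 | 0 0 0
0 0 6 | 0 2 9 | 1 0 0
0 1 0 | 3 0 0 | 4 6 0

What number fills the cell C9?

G1 = 6 (sole candidate).
H2 = 9 (sole candidate).
J2 = 7 (sole candidate).
F3 = 8 (sole candidate).
G3 = 5 (sole candidate).
H3 = 3 (sole candidate).
J3 = 4 (sole candidate).
E4 = 5 (sole candidate).
F4 = 3 (sole candidate).
E5 = 6 (sole candidate).
F5 = 4 (sole candidate).
C6 = 8 (sole candidate).
E6 = 9 (sole candidate).
J6 = 5 (sole candidate).
D7 = 6 (sole candidate).
B8 = 8 (sole candidate).
D8 = 4 (sole candidate).
J8 = 3 (sole candidate).
A9 = 2 (sole candidate).
E9 = 7 (sole candidate).
F9 = 5 (sole candidate).
A2 = 8 (sole candidate).
F2 = 6 (sole candidate).
C3 = 7 (sole candidate).
B4 = 7 (sole candidate).
C5 = 3 (sole candidate).
J5 = 9 (sole candidate).
A6 = 4 (sole candidate).
B6 = 6 (sole candidate).
G7 = 9 (sole candidate).
J7 = 2 (sole candidate).
H8 = 5 (sole candidate).
C9 = 9: row 9 has {1,2,3,4,5,6,7}; col 3 has {1,2,3,4,5,6,7,8}; box has {1,2,4,6,8} → only 9 remains.

9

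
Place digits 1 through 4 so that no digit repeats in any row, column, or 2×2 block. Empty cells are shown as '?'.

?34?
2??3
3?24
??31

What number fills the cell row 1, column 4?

2

row 1, column 1 = 1 (sole candidate).
row 1, column 4 = 2: row 1 has {1,3,4}; col 4 has {1,3,4}; box has {3,4} → only 2 remains.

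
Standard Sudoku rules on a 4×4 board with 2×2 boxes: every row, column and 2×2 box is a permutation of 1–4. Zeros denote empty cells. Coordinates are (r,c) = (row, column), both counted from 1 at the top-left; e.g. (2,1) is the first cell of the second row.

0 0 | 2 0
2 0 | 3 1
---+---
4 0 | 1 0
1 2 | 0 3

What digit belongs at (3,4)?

2

(1,1) = 3 (sole candidate).
(1,4) = 4 (sole candidate).
(2,2) = 4 (sole candidate).
(3,2) = 3 (sole candidate).
(3,4) = 2: row 3 has {1,3,4}; col 4 has {1,3,4}; box has {1,3} → only 2 remains.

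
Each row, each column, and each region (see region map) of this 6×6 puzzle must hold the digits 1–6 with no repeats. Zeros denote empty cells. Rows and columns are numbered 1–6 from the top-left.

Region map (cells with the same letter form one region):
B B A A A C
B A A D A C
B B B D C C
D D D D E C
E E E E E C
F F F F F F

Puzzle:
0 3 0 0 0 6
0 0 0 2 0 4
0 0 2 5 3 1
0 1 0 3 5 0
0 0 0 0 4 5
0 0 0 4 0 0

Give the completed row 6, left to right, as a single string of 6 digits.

r1c4 = 1 (sole candidate).
r1c5 = 2 (sole candidate).
r2c5 = 6 (sole candidate).
r4c6 = 2 (sole candidate).
r5c4 = 6 (sole candidate).
r6c5 = 1: row 6 has {4}; col 5 has {2,3,4,5,6}; region has {4} → only 1 remains.
r6c6 = 3: row 6 has {1,4}; col 6 has {1,2,4,5,6}; region has {1,4} → only 3 remains.
r2c2 = 5 (sole candidate).
r2c3 = 3 (sole candidate).
r5c2 = 2 (sole candidate).
r5c3 = 1 (sole candidate).
r6c2 = 6: row 6 has {1,3,4}; col 2 has {1,2,3,5}; region has {1,3,4} → only 6 remains.
r6c3 = 5: row 6 has {1,3,4,6}; col 3 has {1,2,3}; region has {1,3,4,6} → only 5 remains.
r1c3 = 4 (sole candidate).
r2c1 = 1 (sole candidate).
r3c2 = 4 (sole candidate).
r4c3 = 6 (sole candidate).
r5c1 = 3 (sole candidate).
r6c1 = 2: row 6 has {1,3,4,5,6}; col 1 has {1,3}; region has {1,3,4,5,6} → only 2 remains.

265413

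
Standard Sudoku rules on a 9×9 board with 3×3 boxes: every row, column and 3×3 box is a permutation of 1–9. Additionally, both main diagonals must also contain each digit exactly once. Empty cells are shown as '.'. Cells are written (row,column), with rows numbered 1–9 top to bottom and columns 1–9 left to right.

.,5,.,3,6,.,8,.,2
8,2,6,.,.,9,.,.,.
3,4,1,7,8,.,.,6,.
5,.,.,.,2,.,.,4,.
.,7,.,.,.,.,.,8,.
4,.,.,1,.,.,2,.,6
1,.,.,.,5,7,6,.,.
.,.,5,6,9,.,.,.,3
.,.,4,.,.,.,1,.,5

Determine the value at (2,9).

4

(3,9) = 9 (sole candidate).
(5,9) = 1 (sole candidate).
(8,2) = 8 (sole candidate).
(8,8) = 7 (sole candidate).
(9,5) = 3 (sole candidate).
(1,1) = 9 (sole candidate).
(1,3) = 7 (sole candidate).
(1,8) = 1 (sole candidate).
(3,7) = 5 (sole candidate).
(4,4) = 8 (sole candidate).
(4,9) = 7 (sole candidate).
(5,5) = 4 (sole candidate).
(6,5) = 7 (sole candidate).
(6,6) = 3 (sole candidate).
(8,1) = 2 (sole candidate).
(8,7) = 4 (sole candidate).
(9,4) = 2 (sole candidate).
(9,6) = 8 (sole candidate).
(9,8) = 9 (sole candidate).
(1,6) = 4 (sole candidate).
(2,4) = 5 (sole candidate).
(2,5) = 1 (sole candidate).
(2,8) = 3 (sole candidate).
(2,9) = 4: row 2 has {1,2,3,5,6,8,9}; col 9 has {1,2,3,5,6,7,9}; box has {1,2,3,5,6,8,9} → only 4 remains.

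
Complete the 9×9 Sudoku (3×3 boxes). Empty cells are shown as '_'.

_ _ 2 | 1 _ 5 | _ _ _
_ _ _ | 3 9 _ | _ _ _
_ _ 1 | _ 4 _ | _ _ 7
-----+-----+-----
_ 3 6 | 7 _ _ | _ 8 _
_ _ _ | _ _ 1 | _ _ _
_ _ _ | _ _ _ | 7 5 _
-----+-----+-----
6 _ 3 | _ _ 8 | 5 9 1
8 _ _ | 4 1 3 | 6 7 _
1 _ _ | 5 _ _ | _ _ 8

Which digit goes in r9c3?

7

r7c4 = 2 (sole candidate).
r7c5 = 7 (sole candidate).
r8c9 = 2 (sole candidate).
r9c5 = 6 (sole candidate).
r9c6 = 9 (sole candidate).
r1c5 = 8 (sole candidate).
r3c4 = 6 (sole candidate).
r3c6 = 2 (sole candidate).
r3c8 = 3 (sole candidate).
r4c6 = 4 (sole candidate).
r4c9 = 9 (sole candidate).
r6c6 = 6 (sole candidate).
r7c2 = 4 (sole candidate).
r9c3 = 7: row 9 has {1,5,6,8,9}; col 3 has {1,2,3,6}; box has {1,3,4,6,8} → only 7 remains.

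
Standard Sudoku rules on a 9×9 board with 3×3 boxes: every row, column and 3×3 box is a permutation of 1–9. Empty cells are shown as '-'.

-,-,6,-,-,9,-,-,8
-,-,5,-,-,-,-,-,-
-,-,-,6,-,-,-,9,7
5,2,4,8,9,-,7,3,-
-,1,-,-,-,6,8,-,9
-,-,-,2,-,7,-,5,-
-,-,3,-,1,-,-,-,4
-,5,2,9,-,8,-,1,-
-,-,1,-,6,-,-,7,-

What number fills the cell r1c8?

4

r3c3 = 8 (sole candidate).
r4c6 = 1 (sole candidate).
r4c9 = 6 (sole candidate).
r5c3 = 7 (sole candidate).
r6c3 = 9 (sole candidate).
r6c9 = 1 (sole candidate).
r8c9 = 3 (sole candidate).
r2c9 = 2 (sole candidate).
r5c1 = 3 (sole candidate).
r6c7 = 4 (sole candidate).
r8c7 = 6 (sole candidate).
r9c9 = 5 (sole candidate).
r1c8 = 4: row 1 has {6,8,9}; col 8 has {1,3,5,7,9}; box has {2,7,8,9} → only 4 remains.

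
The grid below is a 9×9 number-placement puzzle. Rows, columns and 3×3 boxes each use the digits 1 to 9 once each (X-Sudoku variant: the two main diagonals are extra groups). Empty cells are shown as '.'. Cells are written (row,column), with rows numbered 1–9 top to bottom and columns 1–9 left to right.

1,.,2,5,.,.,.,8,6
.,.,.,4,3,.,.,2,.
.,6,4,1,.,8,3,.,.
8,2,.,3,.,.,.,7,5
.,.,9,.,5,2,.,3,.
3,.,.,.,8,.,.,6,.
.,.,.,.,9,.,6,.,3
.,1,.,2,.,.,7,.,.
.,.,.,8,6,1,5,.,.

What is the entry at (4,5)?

1

(1,5) = 7 (sole candidate).
(1,6) = 9 (sole candidate).
(1,7) = 4 (sole candidate).
(2,6) = 6 (sole candidate).
(3,5) = 2 (sole candidate).
(4,6) = 4 (sole candidate).
(6,6) = 7 (sole candidate).
(7,4) = 7 (sole candidate).
(7,6) = 5 (sole candidate).
(8,5) = 4 (sole candidate).
(8,6) = 3 (sole candidate).
(8,8) = 9 (sole candidate).
(8,9) = 8 (sole candidate).
(9,8) = 4 (sole candidate).
(9,9) = 2 (sole candidate).
(1,2) = 3 (sole candidate).
(2,2) = 8 (sole candidate).
(3,8) = 5 (sole candidate).
(4,5) = 1: row 4 has {2,3,4,5,7,8}; col 5 has {2,3,4,5,6,7,8,9}; box has {2,3,4,5,7,8} → only 1 remains.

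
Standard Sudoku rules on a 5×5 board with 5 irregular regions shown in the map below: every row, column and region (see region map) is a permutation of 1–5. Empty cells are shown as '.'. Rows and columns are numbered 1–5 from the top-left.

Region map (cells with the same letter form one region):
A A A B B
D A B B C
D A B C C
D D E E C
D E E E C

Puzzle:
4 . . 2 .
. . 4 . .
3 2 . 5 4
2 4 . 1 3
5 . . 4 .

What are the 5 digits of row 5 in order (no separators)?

R2C1 = 1: row 2 has {4}; col 1 has {2,3,4,5}; region has {2,3,4,5} → only 1 remains.
R2C4 = 3: row 2 has {1,4}; col 4 has {1,2,4,5}; region has {2,4} → only 3 remains.
R2C5 = 2: row 2 has {1,3,4}; col 5 has {3,4}; region has {3,4,5} → only 2 remains.
R3C3 = 1: row 3 has {2,3,4,5}; col 3 has {4}; region has {2,3,4} → only 1 remains.
R4C3 = 5: row 4 has {1,2,3,4}; col 3 has {1,4}; region has {1,4} → only 5 remains.
R5C2 = 3: row 5 has {4,5}; col 2 has {2,4}; region has {1,4,5} → only 3 remains.
R5C3 = 2: row 5 has {3,4,5}; col 3 has {1,4,5}; region has {1,3,4,5} → only 2 remains.
R5C5 = 1: row 5 has {2,3,4,5}; col 5 has {2,3,4}; region has {2,3,4,5} → only 1 remains.

53241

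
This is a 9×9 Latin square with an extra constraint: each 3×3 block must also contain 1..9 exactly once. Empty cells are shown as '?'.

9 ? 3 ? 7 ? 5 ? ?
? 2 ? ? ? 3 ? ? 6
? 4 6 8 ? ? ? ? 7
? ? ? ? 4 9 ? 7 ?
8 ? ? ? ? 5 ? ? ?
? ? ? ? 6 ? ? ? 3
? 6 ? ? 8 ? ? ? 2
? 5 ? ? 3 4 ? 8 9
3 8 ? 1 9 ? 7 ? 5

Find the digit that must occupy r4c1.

r1c2 = 1 (sole candidate).
r3c1 = 5 (sole candidate).
r4c2 = 3 (sole candidate).
r4c4 = 2 (sole candidate).
r5c5 = 1 (sole candidate).
r5c9 = 4 (sole candidate).
r6c4 = 7 (sole candidate).
r6c6 = 8 (sole candidate).
r7c4 = 5 (sole candidate).
r7c6 = 7 (sole candidate).
r8c4 = 6 (sole candidate).
r8c7 = 1 (sole candidate).
r9c6 = 2 (sole candidate).
r1c4 = 4 (sole candidate).
r1c6 = 6 (sole candidate).
r1c8 = 2 (sole candidate).
r1c9 = 8 (sole candidate).
r2c1 = 7 (sole candidate).
r2c3 = 8 (sole candidate).
r2c4 = 9 (sole candidate).
r2c5 = 5 (sole candidate).
r2c7 = 4 (sole candidate).
r2c8 = 1 (sole candidate).
r3c5 = 2 (sole candidate).
r3c6 = 1 (sole candidate).
r4c9 = 1 (sole candidate).
r5c4 = 3 (sole candidate).
r6c2 = 9 (sole candidate).
r6c7 = 2 (sole candidate).
r6c8 = 5 (sole candidate).
r7c7 = 3 (sole candidate).
r7c8 = 4 (sole candidate).
r8c1 = 2 (sole candidate).
r8c3 = 7 (sole candidate).
r9c3 = 4 (sole candidate).
r9c8 = 6 (sole candidate).
r3c7 = 9 (sole candidate).
r3c8 = 3 (sole candidate).
r4c1 = 6: row 4 has {1,2,3,4,7,9}; col 1 has {2,3,5,7,8,9}; box has {3,8,9} → only 6 remains.

6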